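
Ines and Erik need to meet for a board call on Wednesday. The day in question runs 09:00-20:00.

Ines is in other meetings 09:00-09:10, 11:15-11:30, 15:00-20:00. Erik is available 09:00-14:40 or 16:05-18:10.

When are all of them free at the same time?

09:10-11:15, 11:30-14:40

Ines free: 09:10-11:15, 11:30-15:00 (invert busy blocks within the working day).
Erik free: 09:00-14:40, 16:05-18:10.
Ines ∩ Erik: 09:10-11:15, 11:30-14:40.
Those are the intersection windows.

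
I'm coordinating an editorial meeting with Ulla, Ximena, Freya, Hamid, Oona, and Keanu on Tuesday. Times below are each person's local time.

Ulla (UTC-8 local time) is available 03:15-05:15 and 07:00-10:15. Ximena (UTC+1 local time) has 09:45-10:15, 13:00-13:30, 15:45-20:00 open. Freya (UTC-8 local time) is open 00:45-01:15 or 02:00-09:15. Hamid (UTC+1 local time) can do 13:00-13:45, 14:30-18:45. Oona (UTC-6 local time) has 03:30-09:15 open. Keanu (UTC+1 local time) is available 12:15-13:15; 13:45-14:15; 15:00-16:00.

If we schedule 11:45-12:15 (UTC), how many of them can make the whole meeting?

Ulla in UTC: 11:15-13:15, 15:00-18:15 (add 8h to convert from UTC-8).
Ximena in UTC: 08:45-09:15, 12:00-12:30, 14:45-19:00 (subtract 1h to convert from UTC+1).
Freya in UTC: 08:45-09:15, 10:00-17:15 (add 8h to convert from UTC-8).
Hamid in UTC: 12:00-12:45, 13:30-17:45 (subtract 1h to convert from UTC+1).
Oona in UTC: 09:30-15:15 (add 6h to convert from UTC-6).
Keanu in UTC: 11:15-12:15, 12:45-13:15, 14:00-15:00 (subtract 1h to convert from UTC+1).
Ulla, Freya, Oona, and Keanu can make the full 11:45-12:15 slot — that's 4.

4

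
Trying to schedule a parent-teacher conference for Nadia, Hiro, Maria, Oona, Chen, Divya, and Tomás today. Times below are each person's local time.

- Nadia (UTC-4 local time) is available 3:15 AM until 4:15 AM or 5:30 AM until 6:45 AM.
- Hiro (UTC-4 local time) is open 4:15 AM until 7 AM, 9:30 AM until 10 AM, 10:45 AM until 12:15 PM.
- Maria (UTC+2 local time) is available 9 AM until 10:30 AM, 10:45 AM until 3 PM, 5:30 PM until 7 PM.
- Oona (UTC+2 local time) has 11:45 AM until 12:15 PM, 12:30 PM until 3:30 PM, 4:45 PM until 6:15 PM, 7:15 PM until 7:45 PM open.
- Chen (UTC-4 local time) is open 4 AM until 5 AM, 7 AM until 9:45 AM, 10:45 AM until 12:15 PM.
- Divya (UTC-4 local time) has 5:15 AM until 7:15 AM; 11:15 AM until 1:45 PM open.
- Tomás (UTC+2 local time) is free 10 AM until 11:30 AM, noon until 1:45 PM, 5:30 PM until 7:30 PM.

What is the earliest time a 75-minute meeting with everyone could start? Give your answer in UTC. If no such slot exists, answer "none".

Nadia in UTC: 07:15-08:15, 09:30-10:45 (add 4h to convert from UTC-4).
Hiro in UTC: 08:15-11:00, 13:30-14:00, 14:45-16:15 (add 4h to convert from UTC-4).
Maria in UTC: 07:00-08:30, 08:45-13:00, 15:30-17:00 (subtract 2h to convert from UTC+2).
Oona in UTC: 09:45-10:15, 10:30-13:30, 14:45-16:15, 17:15-17:45 (subtract 2h to convert from UTC+2).
Chen in UTC: 08:00-09:00, 11:00-13:45, 14:45-16:15 (add 4h to convert from UTC-4).
Divya in UTC: 09:15-11:15, 15:15-17:45 (add 4h to convert from UTC-4).
Tomás in UTC: 08:00-09:30, 10:00-11:45, 15:30-17:30 (subtract 2h to convert from UTC+2).
Nadia ∩ Hiro: 09:30-10:45.
Nadia ∩ Hiro ∩ Maria: 09:30-10:45.
Nadia ∩ Hiro ∩ Maria ∩ Oona: 09:45-10:15, 10:30-10:45.
Nadia ∩ Hiro ∩ Maria ∩ Oona ∩ Chen: ∅.
Nadia ∩ Hiro ∩ Maria ∩ Oona ∩ Chen ∩ Divya: ∅.
Nadia ∩ Hiro ∩ Maria ∩ Oona ∩ Chen ∩ Divya ∩ Tomás: ∅.
There is no time when everyone is free.
No common window is at least 75 minutes long.

none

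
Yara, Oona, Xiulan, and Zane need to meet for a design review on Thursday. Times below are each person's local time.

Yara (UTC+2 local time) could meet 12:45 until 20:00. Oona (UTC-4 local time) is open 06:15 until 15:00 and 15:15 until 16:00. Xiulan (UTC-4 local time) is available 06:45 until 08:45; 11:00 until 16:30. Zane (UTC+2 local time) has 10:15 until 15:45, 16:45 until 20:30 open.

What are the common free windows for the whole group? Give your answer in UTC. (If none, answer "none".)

Yara in UTC: 10:45-18:00 (subtract 2h to convert from UTC+2).
Oona in UTC: 10:15-19:00, 19:15-20:00 (add 4h to convert from UTC-4).
Xiulan in UTC: 10:45-12:45, 15:00-20:30 (add 4h to convert from UTC-4).
Zane in UTC: 08:15-13:45, 14:45-18:30 (subtract 2h to convert from UTC+2).
Yara ∩ Oona: 10:45-18:00.
Yara ∩ Oona ∩ Xiulan: 10:45-12:45, 15:00-18:00.
Yara ∩ Oona ∩ Xiulan ∩ Zane: 10:45-12:45, 15:00-18:00.

10:45-12:45, 15:00-18:00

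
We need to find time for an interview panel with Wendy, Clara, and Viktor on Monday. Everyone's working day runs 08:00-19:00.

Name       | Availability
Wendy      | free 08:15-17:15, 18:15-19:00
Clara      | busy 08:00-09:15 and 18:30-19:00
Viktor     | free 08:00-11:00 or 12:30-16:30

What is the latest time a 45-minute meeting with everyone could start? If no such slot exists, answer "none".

Wendy free: 08:15-17:15, 18:15-19:00.
Clara free: 09:15-18:30 (invert busy blocks within the working day).
Viktor free: 08:00-11:00, 12:30-16:30.
Wendy ∩ Clara: 09:15-17:15, 18:15-18:30.
Wendy ∩ Clara ∩ Viktor: 09:15-11:00, 12:30-16:30.
The last common window of at least 45 minutes is 12:30-16:30; a 45-minute meeting can start as late as 15:45 and still end by 16:30.

15:45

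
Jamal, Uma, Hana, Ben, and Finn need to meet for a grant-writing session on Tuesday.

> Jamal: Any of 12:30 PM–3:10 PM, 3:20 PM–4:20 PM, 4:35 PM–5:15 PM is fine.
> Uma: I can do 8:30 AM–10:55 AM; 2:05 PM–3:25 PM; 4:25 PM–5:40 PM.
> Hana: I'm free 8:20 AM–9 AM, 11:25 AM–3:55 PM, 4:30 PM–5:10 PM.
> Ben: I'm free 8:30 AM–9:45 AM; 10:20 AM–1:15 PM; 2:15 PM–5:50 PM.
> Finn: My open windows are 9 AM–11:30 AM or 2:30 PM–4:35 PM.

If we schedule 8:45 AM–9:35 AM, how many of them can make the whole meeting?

Uma and Ben can make the full 08:45-09:35 slot — that's 2.

2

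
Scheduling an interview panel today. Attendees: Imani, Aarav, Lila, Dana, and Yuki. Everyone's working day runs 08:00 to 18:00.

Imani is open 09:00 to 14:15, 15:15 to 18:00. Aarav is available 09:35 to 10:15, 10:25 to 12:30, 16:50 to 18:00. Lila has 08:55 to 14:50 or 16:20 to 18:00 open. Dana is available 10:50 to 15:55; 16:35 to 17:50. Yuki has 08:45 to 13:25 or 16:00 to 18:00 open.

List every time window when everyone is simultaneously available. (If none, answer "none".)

10:50-12:30, 16:50-17:50

Imani ∩ Aarav: 09:35-10:15, 10:25-12:30, 16:50-18:00.
Imani ∩ Aarav ∩ Lila: 09:35-10:15, 10:25-12:30, 16:50-18:00.
Imani ∩ Aarav ∩ Lila ∩ Dana: 10:50-12:30, 16:50-17:50.
Imani ∩ Aarav ∩ Lila ∩ Dana ∩ Yuki: 10:50-12:30, 16:50-17:50.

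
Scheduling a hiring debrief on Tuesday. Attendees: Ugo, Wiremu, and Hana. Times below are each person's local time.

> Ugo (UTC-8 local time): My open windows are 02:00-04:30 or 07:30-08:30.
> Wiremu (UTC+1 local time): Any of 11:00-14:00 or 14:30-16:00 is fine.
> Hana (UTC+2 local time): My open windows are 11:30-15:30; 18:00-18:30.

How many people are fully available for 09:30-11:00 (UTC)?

Ugo in UTC: 10:00-12:30, 15:30-16:30 (add 8h to convert from UTC-8).
Wiremu in UTC: 10:00-13:00, 13:30-15:00 (subtract 1h to convert from UTC+1).
Hana in UTC: 09:30-13:30, 16:00-16:30 (subtract 2h to convert from UTC+2).
Hana can make the full 09:30-11:00 slot — that's 1.

1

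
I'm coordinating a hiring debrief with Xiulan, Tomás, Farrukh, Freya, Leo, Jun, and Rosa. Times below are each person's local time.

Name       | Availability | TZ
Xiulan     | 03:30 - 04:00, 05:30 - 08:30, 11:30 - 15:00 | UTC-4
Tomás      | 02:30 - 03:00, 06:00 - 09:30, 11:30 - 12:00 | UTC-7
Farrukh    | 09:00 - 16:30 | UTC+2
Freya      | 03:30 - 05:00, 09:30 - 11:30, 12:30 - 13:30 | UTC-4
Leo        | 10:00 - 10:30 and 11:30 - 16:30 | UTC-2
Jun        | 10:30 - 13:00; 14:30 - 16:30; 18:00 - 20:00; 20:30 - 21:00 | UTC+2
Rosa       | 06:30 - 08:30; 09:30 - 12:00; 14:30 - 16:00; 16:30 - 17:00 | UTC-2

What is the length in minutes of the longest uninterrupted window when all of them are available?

Xiulan in UTC: 07:30-08:00, 09:30-12:30, 15:30-19:00 (add 4h to convert from UTC-4).
Tomás in UTC: 09:30-10:00, 13:00-16:30, 18:30-19:00 (add 7h to convert from UTC-7).
Farrukh in UTC: 07:00-14:30 (subtract 2h to convert from UTC+2).
Freya in UTC: 07:30-09:00, 13:30-15:30, 16:30-17:30 (add 4h to convert from UTC-4).
Leo in UTC: 12:00-12:30, 13:30-18:30 (add 2h to convert from UTC-2).
Jun in UTC: 08:30-11:00, 12:30-14:30, 16:00-18:00, 18:30-19:00 (subtract 2h to convert from UTC+2).
Rosa in UTC: 08:30-10:30, 11:30-14:00, 16:30-18:00, 18:30-19:00 (add 2h to convert from UTC-2).
Xiulan ∩ Tomás: 09:30-10:00, 15:30-16:30, 18:30-19:00.
Xiulan ∩ Tomás ∩ Farrukh: 09:30-10:00.
Xiulan ∩ Tomás ∩ Farrukh ∩ Freya: ∅.
Xiulan ∩ Tomás ∩ Farrukh ∩ Freya ∩ Leo: ∅.
Xiulan ∩ Tomás ∩ Farrukh ∩ Freya ∩ Leo ∩ Jun: ∅.
Xiulan ∩ Tomás ∩ Farrukh ∩ Freya ∩ Leo ∩ Jun ∩ Rosa: ∅.
There is no time when everyone is free.
No common window exists, so the longest block is 0 minutes.

0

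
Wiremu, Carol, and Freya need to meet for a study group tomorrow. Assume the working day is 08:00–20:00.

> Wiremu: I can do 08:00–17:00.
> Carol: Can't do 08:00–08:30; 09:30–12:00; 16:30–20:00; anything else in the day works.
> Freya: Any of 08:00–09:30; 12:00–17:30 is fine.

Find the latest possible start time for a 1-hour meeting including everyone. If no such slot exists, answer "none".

Wiremu free: 08:00-17:00.
Carol free: 08:30-09:30, 12:00-16:30 (invert busy blocks within the working day).
Freya free: 08:00-09:30, 12:00-17:30.
Wiremu ∩ Carol: 08:30-09:30, 12:00-16:30.
Wiremu ∩ Carol ∩ Freya: 08:30-09:30, 12:00-16:30.
The last common window of at least 60 minutes is 12:00-16:30; a 60-minute meeting can start as late as 15:30 and still end by 16:30.

15:30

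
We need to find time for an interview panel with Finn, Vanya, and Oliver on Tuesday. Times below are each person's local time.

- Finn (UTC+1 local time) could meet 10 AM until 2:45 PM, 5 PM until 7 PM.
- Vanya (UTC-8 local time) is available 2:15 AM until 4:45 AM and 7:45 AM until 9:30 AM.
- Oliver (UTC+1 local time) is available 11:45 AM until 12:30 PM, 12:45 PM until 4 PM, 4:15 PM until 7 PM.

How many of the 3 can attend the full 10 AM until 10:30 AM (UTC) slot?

Finn in UTC: 09:00-13:45, 16:00-18:00 (subtract 1h to convert from UTC+1).
Vanya in UTC: 10:15-12:45, 15:45-17:30 (add 8h to convert from UTC-8).
Oliver in UTC: 10:45-11:30, 11:45-15:00, 15:15-18:00 (subtract 1h to convert from UTC+1).
Finn can make the full 10:00-10:30 slot — that's 1.

1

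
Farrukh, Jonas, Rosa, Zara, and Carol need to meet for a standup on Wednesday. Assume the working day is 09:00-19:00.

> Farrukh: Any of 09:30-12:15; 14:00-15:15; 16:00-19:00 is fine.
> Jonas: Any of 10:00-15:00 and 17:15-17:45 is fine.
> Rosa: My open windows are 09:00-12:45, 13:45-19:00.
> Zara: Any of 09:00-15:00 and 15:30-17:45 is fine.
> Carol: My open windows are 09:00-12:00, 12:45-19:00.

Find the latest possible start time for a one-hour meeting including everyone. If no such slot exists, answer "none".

14:00

Farrukh ∩ Jonas: 10:00-12:15, 14:00-15:00, 17:15-17:45.
Farrukh ∩ Jonas ∩ Rosa: 10:00-12:15, 14:00-15:00, 17:15-17:45.
Farrukh ∩ Jonas ∩ Rosa ∩ Zara: 10:00-12:15, 14:00-15:00, 17:15-17:45.
Farrukh ∩ Jonas ∩ Rosa ∩ Zara ∩ Carol: 10:00-12:00, 14:00-15:00, 17:15-17:45.
The last common window of at least 60 minutes is 14:00-15:00; a 60-minute meeting can start as late as 14:00 and still end by 15:00.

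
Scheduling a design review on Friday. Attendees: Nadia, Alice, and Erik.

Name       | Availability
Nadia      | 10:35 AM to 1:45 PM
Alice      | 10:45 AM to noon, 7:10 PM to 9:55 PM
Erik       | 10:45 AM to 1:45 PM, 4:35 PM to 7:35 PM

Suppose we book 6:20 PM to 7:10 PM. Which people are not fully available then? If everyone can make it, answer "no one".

Nadia: not fully free for 18:20-19:10. Alice: not fully free for 18:20-19:10. Erik: free for 18:20-19:10.

Alice, Nadia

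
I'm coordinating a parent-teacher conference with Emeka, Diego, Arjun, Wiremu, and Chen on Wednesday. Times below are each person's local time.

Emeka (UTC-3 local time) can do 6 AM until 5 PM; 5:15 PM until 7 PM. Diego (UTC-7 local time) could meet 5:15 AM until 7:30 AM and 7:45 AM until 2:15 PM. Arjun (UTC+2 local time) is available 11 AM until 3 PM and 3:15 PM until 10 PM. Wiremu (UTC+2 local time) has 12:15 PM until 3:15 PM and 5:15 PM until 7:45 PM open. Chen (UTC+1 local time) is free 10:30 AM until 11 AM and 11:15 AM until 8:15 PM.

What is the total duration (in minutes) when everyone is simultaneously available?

Emeka in UTC: 09:00-20:00, 20:15-22:00 (add 3h to convert from UTC-3).
Diego in UTC: 12:15-14:30, 14:45-21:15 (add 7h to convert from UTC-7).
Arjun in UTC: 09:00-13:00, 13:15-20:00 (subtract 2h to convert from UTC+2).
Wiremu in UTC: 10:15-13:15, 15:15-17:45 (subtract 2h to convert from UTC+2).
Chen in UTC: 09:30-10:00, 10:15-19:15 (subtract 1h to convert from UTC+1).
Emeka ∩ Diego: 12:15-14:30, 14:45-20:00, 20:15-21:15.
Emeka ∩ Diego ∩ Arjun: 12:15-13:00, 13:15-14:30, 14:45-20:00.
Emeka ∩ Diego ∩ Arjun ∩ Wiremu: 12:15-13:00, 15:15-17:45.
Emeka ∩ Diego ∩ Arjun ∩ Wiremu ∩ Chen: 12:15-13:00, 15:15-17:45.
Summing the common windows: 45 + 150 = 195 minutes.

195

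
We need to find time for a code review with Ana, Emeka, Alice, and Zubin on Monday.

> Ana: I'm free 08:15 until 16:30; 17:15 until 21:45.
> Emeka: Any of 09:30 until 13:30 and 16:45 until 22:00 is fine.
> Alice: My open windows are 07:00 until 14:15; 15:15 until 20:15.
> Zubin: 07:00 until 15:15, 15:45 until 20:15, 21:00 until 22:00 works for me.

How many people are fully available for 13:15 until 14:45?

Ana and Zubin can make the full 13:15-14:45 slot — that's 2.

2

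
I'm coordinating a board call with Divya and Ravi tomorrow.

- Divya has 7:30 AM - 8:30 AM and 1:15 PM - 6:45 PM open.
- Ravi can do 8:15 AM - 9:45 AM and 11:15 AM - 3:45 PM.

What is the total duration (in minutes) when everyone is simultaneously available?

165

Divya ∩ Ravi: 08:15-08:30, 13:15-15:45.
So the common availability across everyone is 08:15-08:30, 13:15-15:45.
Summing the common windows: 15 + 150 = 165 minutes.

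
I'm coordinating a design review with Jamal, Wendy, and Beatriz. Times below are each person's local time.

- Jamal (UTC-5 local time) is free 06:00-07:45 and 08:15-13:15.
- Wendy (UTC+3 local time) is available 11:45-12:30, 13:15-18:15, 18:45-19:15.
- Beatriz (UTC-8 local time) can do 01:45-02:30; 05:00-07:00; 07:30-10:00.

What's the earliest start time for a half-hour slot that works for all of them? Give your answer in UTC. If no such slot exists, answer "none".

Jamal in UTC: 11:00-12:45, 13:15-18:15 (add 5h to convert from UTC-5).
Wendy in UTC: 08:45-09:30, 10:15-15:15, 15:45-16:15 (subtract 3h to convert from UTC+3).
Beatriz in UTC: 09:45-10:30, 13:00-15:00, 15:30-18:00 (add 8h to convert from UTC-8).
Jamal ∩ Wendy: 11:00-12:45, 13:15-15:15, 15:45-16:15.
Jamal ∩ Wendy ∩ Beatriz: 13:15-15:00, 15:45-16:15.
The first common window of at least 30 minutes is 13:15-15:00, so the earliest start is 13:15.

13:15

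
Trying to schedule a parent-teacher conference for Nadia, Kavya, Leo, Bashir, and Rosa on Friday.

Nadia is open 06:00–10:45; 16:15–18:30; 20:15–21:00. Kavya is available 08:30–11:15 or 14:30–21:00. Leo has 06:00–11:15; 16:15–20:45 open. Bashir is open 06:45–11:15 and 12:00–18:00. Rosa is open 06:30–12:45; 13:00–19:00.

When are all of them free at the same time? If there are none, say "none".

Nadia ∩ Kavya: 08:30-10:45, 16:15-18:30, 20:15-21:00.
Nadia ∩ Kavya ∩ Leo: 08:30-10:45, 16:15-18:30, 20:15-20:45.
Nadia ∩ Kavya ∩ Leo ∩ Bashir: 08:30-10:45, 16:15-18:00.
Nadia ∩ Kavya ∩ Leo ∩ Bashir ∩ Rosa: 08:30-10:45, 16:15-18:00.
Those are the intersection windows.

08:30-10:45, 16:15-18:00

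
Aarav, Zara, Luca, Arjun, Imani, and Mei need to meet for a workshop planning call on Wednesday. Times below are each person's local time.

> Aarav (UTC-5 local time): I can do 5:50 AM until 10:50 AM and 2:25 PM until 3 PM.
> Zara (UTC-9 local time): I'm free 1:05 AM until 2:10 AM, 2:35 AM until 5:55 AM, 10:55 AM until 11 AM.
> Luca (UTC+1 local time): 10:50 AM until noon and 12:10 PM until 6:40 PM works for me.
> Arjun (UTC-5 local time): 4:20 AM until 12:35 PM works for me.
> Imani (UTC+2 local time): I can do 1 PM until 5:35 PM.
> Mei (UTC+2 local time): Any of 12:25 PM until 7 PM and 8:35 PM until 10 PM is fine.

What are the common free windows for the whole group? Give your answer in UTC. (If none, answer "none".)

Aarav in UTC: 10:50-15:50, 19:25-20:00 (add 5h to convert from UTC-5).
Zara in UTC: 10:05-11:10, 11:35-14:55, 19:55-20:00 (add 9h to convert from UTC-9).
Luca in UTC: 09:50-11:00, 11:10-17:40 (subtract 1h to convert from UTC+1).
Arjun in UTC: 09:20-17:35 (add 5h to convert from UTC-5).
Imani in UTC: 11:00-15:35 (subtract 2h to convert from UTC+2).
Mei in UTC: 10:25-17:00, 18:35-20:00 (subtract 2h to convert from UTC+2).
Aarav ∩ Zara: 10:50-11:10, 11:35-14:55, 19:55-20:00.
Aarav ∩ Zara ∩ Luca: 10:50-11:00, 11:35-14:55.
Aarav ∩ Zara ∩ Luca ∩ Arjun: 10:50-11:00, 11:35-14:55.
Aarav ∩ Zara ∩ Luca ∩ Arjun ∩ Imani: 11:35-14:55.
Aarav ∩ Zara ∩ Luca ∩ Arjun ∩ Imani ∩ Mei: 11:35-14:55.
So the common availability across everyone is 11:35-14:55.

11:35-14:55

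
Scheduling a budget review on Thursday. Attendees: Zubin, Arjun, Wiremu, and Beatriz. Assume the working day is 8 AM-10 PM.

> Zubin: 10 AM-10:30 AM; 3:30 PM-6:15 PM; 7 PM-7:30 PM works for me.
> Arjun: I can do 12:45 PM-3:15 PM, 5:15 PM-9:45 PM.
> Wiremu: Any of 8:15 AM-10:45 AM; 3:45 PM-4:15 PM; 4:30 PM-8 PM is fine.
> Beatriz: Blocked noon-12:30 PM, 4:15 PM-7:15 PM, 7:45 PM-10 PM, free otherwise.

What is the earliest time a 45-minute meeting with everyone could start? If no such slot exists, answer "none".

Zubin free: 10:00-10:30, 15:30-18:15, 19:00-19:30.
Arjun free: 12:45-15:15, 17:15-21:45.
Wiremu free: 08:15-10:45, 15:45-16:15, 16:30-20:00.
Beatriz free: 08:00-12:00, 12:30-16:15, 19:15-19:45 (invert busy blocks within the working day).
Zubin ∩ Arjun: 17:15-18:15, 19:00-19:30.
Zubin ∩ Arjun ∩ Wiremu: 17:15-18:15, 19:00-19:30.
Zubin ∩ Arjun ∩ Wiremu ∩ Beatriz: 19:15-19:30.
Those are the intersection windows.
No common window is at least 45 minutes long.

none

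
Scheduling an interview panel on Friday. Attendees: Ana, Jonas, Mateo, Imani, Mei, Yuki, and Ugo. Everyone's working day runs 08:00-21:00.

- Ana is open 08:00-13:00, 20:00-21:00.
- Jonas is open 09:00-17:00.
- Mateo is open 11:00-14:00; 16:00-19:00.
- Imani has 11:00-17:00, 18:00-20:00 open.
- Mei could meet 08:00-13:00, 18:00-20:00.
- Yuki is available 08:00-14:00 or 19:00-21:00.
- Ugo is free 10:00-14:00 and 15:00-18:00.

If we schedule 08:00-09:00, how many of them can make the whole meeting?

3

Ana, Mei, and Yuki can make the full 08:00-09:00 slot — that's 3.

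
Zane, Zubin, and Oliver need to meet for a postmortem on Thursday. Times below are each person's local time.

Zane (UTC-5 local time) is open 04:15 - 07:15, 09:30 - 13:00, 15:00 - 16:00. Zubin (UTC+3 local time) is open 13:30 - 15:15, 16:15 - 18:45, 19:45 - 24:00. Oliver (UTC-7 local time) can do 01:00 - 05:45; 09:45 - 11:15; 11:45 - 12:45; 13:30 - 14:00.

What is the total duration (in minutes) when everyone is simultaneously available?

Zane in UTC: 09:15-12:15, 14:30-18:00, 20:00-21:00 (add 5h to convert from UTC-5).
Zubin in UTC: 10:30-12:15, 13:15-15:45, 16:45-21:00 (subtract 3h to convert from UTC+3).
Oliver in UTC: 08:00-12:45, 16:45-18:15, 18:45-19:45, 20:30-21:00 (add 7h to convert from UTC-7).
Zane ∩ Zubin: 10:30-12:15, 14:30-15:45, 16:45-18:00, 20:00-21:00.
Zane ∩ Zubin ∩ Oliver: 10:30-12:15, 16:45-18:00, 20:30-21:00.
Summing the common windows: 105 + 75 + 30 = 210 minutes.

210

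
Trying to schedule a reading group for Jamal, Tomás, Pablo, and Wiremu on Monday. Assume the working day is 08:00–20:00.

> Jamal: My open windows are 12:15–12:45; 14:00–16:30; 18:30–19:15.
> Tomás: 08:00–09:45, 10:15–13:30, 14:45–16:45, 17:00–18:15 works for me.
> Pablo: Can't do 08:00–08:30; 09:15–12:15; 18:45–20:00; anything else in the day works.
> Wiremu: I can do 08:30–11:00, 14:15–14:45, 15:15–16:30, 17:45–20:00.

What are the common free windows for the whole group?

15:15-16:30

Jamal free: 12:15-12:45, 14:00-16:30, 18:30-19:15.
Tomás free: 08:00-09:45, 10:15-13:30, 14:45-16:45, 17:00-18:15.
Pablo free: 08:30-09:15, 12:15-18:45 (invert busy blocks within the working day).
Wiremu free: 08:30-11:00, 14:15-14:45, 15:15-16:30, 17:45-20:00.
Jamal ∩ Tomás: 12:15-12:45, 14:45-16:30.
Jamal ∩ Tomás ∩ Pablo: 12:15-12:45, 14:45-16:30.
Jamal ∩ Tomás ∩ Pablo ∩ Wiremu: 15:15-16:30.
So the common availability across everyone is 15:15-16:30.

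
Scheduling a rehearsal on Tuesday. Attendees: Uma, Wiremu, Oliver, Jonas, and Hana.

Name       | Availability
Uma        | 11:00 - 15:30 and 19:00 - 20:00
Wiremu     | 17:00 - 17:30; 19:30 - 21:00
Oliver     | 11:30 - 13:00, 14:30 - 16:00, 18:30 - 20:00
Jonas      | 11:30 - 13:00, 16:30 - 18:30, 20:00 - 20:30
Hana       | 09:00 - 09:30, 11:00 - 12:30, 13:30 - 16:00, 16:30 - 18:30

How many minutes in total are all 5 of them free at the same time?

0

Uma ∩ Wiremu: 19:30-20:00.
Uma ∩ Wiremu ∩ Oliver: 19:30-20:00.
Uma ∩ Wiremu ∩ Oliver ∩ Jonas: ∅.
Uma ∩ Wiremu ∩ Oliver ∩ Jonas ∩ Hana: ∅.
There is no time when everyone is free.
There is no common window, so the total is 0 minutes.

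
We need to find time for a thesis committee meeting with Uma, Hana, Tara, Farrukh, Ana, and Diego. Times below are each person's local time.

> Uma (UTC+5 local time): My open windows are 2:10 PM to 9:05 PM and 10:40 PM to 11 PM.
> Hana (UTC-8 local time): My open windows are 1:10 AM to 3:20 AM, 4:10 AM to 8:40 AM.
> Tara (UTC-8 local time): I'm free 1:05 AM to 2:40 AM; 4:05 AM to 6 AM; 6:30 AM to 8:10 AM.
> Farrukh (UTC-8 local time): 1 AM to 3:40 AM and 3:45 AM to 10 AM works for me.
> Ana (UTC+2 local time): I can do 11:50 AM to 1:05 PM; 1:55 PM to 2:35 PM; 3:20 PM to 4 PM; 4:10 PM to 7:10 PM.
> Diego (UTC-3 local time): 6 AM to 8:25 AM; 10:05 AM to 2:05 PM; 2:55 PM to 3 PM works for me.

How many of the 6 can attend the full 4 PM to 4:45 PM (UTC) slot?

Uma in UTC: 09:10-16:05, 17:40-18:00 (subtract 5h to convert from UTC+5).
Hana in UTC: 09:10-11:20, 12:10-16:40 (add 8h to convert from UTC-8).
Tara in UTC: 09:05-10:40, 12:05-14:00, 14:30-16:10 (add 8h to convert from UTC-8).
Farrukh in UTC: 09:00-11:40, 11:45-18:00 (add 8h to convert from UTC-8).
Ana in UTC: 09:50-11:05, 11:55-12:35, 13:20-14:00, 14:10-17:10 (subtract 2h to convert from UTC+2).
Diego in UTC: 09:00-11:25, 13:05-17:05, 17:55-18:00 (add 3h to convert from UTC-3).
Farrukh, Ana, and Diego can make the full 16:00-16:45 slot — that's 3.

3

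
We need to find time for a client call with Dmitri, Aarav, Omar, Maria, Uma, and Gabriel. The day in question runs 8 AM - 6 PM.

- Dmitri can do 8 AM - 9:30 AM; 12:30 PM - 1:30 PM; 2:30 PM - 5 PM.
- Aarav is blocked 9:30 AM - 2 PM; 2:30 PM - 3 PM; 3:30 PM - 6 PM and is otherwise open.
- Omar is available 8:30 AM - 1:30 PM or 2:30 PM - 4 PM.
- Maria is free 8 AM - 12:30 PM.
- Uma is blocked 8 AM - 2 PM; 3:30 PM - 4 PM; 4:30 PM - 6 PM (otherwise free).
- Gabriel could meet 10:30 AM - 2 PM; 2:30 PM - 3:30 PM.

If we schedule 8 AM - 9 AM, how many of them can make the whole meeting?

Dmitri free: 08:00-09:30, 12:30-13:30, 14:30-17:00.
Aarav free: 08:00-09:30, 14:00-14:30, 15:00-15:30 (invert busy blocks within the working day).
Omar free: 08:30-13:30, 14:30-16:00.
Maria free: 08:00-12:30.
Uma free: 14:00-15:30, 16:00-16:30 (invert busy blocks within the working day).
Gabriel free: 10:30-14:00, 14:30-15:30.
Dmitri, Aarav, and Maria can make the full 08:00-09:00 slot — that's 3.

3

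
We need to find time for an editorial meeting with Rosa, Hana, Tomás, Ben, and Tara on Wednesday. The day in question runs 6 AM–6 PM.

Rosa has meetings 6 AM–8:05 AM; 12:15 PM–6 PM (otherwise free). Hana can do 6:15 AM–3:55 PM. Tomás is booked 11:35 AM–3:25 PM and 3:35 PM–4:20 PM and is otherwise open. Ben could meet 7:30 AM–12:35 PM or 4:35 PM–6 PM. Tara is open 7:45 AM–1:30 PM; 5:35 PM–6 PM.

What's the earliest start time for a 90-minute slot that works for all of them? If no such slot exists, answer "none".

08:05

Rosa free: 08:05-12:15 (invert busy blocks within the working day).
Hana free: 06:15-15:55.
Tomás free: 06:00-11:35, 15:25-15:35, 16:20-18:00 (invert busy blocks within the working day).
Ben free: 07:30-12:35, 16:35-18:00.
Tara free: 07:45-13:30, 17:35-18:00.
Rosa ∩ Hana: 08:05-12:15.
Rosa ∩ Hana ∩ Tomás: 08:05-11:35.
Rosa ∩ Hana ∩ Tomás ∩ Ben: 08:05-11:35.
Rosa ∩ Hana ∩ Tomás ∩ Ben ∩ Tara: 08:05-11:35.
Those are the intersection windows.
The first common window of at least 90 minutes is 08:05-11:35, so the earliest start is 08:05.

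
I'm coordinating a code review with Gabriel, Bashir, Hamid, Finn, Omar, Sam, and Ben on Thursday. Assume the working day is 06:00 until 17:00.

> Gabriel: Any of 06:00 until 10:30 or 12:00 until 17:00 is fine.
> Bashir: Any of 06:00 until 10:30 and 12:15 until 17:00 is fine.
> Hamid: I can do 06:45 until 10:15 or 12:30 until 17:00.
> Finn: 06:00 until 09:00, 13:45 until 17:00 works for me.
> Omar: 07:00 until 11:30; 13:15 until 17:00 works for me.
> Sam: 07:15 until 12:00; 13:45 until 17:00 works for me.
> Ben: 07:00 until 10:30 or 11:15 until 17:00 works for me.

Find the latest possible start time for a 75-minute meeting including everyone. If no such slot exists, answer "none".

Gabriel ∩ Bashir: 06:00-10:30, 12:15-17:00.
Gabriel ∩ Bashir ∩ Hamid: 06:45-10:15, 12:30-17:00.
Gabriel ∩ Bashir ∩ Hamid ∩ Finn: 06:45-09:00, 13:45-17:00.
Gabriel ∩ Bashir ∩ Hamid ∩ Finn ∩ Omar: 07:00-09:00, 13:45-17:00.
Gabriel ∩ Bashir ∩ Hamid ∩ Finn ∩ Omar ∩ Sam: 07:15-09:00, 13:45-17:00.
Gabriel ∩ Bashir ∩ Hamid ∩ Finn ∩ Omar ∩ Sam ∩ Ben: 07:15-09:00, 13:45-17:00.
So the common availability across everyone is 07:15-09:00, 13:45-17:00.
The last common window of at least 75 minutes is 13:45-17:00; a 75-minute meeting can start as late as 15:45 and still end by 17:00.

15:45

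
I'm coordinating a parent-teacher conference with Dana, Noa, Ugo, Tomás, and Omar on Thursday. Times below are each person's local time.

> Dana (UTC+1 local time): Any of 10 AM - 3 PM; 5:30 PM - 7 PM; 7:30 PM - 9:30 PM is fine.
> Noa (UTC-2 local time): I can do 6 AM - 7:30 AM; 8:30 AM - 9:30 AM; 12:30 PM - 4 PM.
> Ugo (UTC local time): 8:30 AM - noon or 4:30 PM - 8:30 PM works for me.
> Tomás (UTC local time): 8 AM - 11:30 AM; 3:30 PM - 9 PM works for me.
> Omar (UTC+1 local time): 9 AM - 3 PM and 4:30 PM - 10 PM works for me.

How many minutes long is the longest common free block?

90

Dana in UTC: 09:00-14:00, 16:30-18:00, 18:30-20:30 (subtract 1h to convert from UTC+1).
Noa in UTC: 08:00-09:30, 10:30-11:30, 14:30-18:00 (add 2h to convert from UTC-2).
Ugo in UTC: 08:30-12:00, 16:30-20:30.
Tomás in UTC: 08:00-11:30, 15:30-21:00.
Omar in UTC: 08:00-14:00, 15:30-21:00 (subtract 1h to convert from UTC+1).
Dana ∩ Noa: 09:00-09:30, 10:30-11:30, 16:30-18:00.
Dana ∩ Noa ∩ Ugo: 09:00-09:30, 10:30-11:30, 16:30-18:00.
Dana ∩ Noa ∩ Ugo ∩ Tomás: 09:00-09:30, 10:30-11:30, 16:30-18:00.
Dana ∩ Noa ∩ Ugo ∩ Tomás ∩ Omar: 09:00-09:30, 10:30-11:30, 16:30-18:00.
Those are the intersection windows.
The longest is 16:30-18:00 at 90 minutes.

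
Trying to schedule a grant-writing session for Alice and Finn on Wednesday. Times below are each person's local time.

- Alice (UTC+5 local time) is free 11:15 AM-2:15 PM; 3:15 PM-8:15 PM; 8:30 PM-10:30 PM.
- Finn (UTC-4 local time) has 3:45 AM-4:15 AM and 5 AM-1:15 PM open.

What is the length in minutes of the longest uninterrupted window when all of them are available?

300

Alice in UTC: 06:15-09:15, 10:15-15:15, 15:30-17:30 (subtract 5h to convert from UTC+5).
Finn in UTC: 07:45-08:15, 09:00-17:15 (add 4h to convert from UTC-4).
Alice ∩ Finn: 07:45-08:15, 09:00-09:15, 10:15-15:15, 15:30-17:15.
The longest is 10:15-15:15 at 300 minutes.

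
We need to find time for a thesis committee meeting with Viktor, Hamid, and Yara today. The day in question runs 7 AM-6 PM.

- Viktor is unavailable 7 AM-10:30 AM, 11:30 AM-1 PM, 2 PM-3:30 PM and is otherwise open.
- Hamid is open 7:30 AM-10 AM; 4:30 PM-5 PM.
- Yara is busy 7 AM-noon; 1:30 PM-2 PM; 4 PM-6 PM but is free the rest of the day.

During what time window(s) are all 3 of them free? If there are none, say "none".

Viktor free: 10:30-11:30, 13:00-14:00, 15:30-18:00 (invert busy blocks within the working day).
Hamid free: 07:30-10:00, 16:30-17:00.
Yara free: 12:00-13:30, 14:00-16:00 (invert busy blocks within the working day).
Viktor ∩ Hamid: 16:30-17:00.
Viktor ∩ Hamid ∩ Yara: ∅.
There is no time when everyone is free.

none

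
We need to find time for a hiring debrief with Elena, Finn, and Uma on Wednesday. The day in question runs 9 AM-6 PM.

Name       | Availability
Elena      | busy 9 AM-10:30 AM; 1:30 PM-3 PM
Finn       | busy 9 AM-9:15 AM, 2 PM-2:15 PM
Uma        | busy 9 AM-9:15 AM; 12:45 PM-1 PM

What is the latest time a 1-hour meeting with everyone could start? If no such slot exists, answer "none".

Elena free: 10:30-13:30, 15:00-18:00 (invert busy blocks within the working day).
Finn free: 09:15-14:00, 14:15-18:00 (invert busy blocks within the working day).
Uma free: 09:15-12:45, 13:00-18:00 (invert busy blocks within the working day).
Elena ∩ Finn: 10:30-13:30, 15:00-18:00.
Elena ∩ Finn ∩ Uma: 10:30-12:45, 13:00-13:30, 15:00-18:00.
So the common availability across everyone is 10:30-12:45, 13:00-13:30, 15:00-18:00.
The last common window of at least 60 minutes is 15:00-18:00; a 60-minute meeting can start as late as 17:00 and still end by 18:00.

17:00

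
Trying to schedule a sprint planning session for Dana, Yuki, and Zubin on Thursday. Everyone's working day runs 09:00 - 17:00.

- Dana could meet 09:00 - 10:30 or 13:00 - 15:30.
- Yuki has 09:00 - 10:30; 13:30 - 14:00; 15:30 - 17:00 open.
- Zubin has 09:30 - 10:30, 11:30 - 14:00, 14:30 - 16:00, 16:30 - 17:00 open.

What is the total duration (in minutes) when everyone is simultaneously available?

90

Dana ∩ Yuki: 09:00-10:30, 13:30-14:00.
Dana ∩ Yuki ∩ Zubin: 09:30-10:30, 13:30-14:00.
Summing the common windows: 60 + 30 = 90 minutes.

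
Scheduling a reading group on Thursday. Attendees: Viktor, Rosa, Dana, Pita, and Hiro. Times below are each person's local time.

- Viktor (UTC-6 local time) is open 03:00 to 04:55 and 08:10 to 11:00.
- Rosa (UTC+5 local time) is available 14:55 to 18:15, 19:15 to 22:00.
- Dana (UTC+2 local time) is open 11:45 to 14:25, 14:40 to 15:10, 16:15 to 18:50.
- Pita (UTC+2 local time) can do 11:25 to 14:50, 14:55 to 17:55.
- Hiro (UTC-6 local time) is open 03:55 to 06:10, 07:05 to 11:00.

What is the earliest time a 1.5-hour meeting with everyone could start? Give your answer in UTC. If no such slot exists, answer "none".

Viktor in UTC: 09:00-10:55, 14:10-17:00 (add 6h to convert from UTC-6).
Rosa in UTC: 09:55-13:15, 14:15-17:00 (subtract 5h to convert from UTC+5).
Dana in UTC: 09:45-12:25, 12:40-13:10, 14:15-16:50 (subtract 2h to convert from UTC+2).
Pita in UTC: 09:25-12:50, 12:55-15:55 (subtract 2h to convert from UTC+2).
Hiro in UTC: 09:55-12:10, 13:05-17:00 (add 6h to convert from UTC-6).
Viktor ∩ Rosa: 09:55-10:55, 14:15-17:00.
Viktor ∩ Rosa ∩ Dana: 09:55-10:55, 14:15-16:50.
Viktor ∩ Rosa ∩ Dana ∩ Pita: 09:55-10:55, 14:15-15:55.
Viktor ∩ Rosa ∩ Dana ∩ Pita ∩ Hiro: 09:55-10:55, 14:15-15:55.
The first common window of at least 90 minutes is 14:15-15:55, so the earliest start is 14:15.

14:15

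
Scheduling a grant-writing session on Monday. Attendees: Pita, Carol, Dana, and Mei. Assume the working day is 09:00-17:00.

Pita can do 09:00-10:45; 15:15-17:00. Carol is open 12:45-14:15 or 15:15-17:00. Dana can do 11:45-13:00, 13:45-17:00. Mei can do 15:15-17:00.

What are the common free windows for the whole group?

15:15-17:00

Pita ∩ Carol: 15:15-17:00.
Pita ∩ Carol ∩ Dana: 15:15-17:00.
Pita ∩ Carol ∩ Dana ∩ Mei: 15:15-17:00.
Those are the intersection windows.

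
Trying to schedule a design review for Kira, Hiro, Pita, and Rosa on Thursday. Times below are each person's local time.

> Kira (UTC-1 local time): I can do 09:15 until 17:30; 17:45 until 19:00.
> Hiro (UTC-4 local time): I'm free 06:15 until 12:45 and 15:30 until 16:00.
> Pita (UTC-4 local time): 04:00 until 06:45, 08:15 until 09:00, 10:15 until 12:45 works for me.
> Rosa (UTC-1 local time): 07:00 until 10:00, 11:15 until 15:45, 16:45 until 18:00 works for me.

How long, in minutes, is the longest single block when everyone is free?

150

Kira in UTC: 10:15-18:30, 18:45-20:00 (add 1h to convert from UTC-1).
Hiro in UTC: 10:15-16:45, 19:30-20:00 (add 4h to convert from UTC-4).
Pita in UTC: 08:00-10:45, 12:15-13:00, 14:15-16:45 (add 4h to convert from UTC-4).
Rosa in UTC: 08:00-11:00, 12:15-16:45, 17:45-19:00 (add 1h to convert from UTC-1).
Kira ∩ Hiro: 10:15-16:45, 19:30-20:00.
Kira ∩ Hiro ∩ Pita: 10:15-10:45, 12:15-13:00, 14:15-16:45.
Kira ∩ Hiro ∩ Pita ∩ Rosa: 10:15-10:45, 12:15-13:00, 14:15-16:45.
The longest is 14:15-16:45 at 150 minutes.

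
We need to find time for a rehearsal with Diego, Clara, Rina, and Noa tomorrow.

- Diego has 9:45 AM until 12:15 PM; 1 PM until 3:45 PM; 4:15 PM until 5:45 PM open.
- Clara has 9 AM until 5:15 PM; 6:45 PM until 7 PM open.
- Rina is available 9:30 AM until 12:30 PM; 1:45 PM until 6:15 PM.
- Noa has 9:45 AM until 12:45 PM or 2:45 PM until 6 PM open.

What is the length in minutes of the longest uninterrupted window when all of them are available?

150

Diego ∩ Clara: 09:45-12:15, 13:00-15:45, 16:15-17:15.
Diego ∩ Clara ∩ Rina: 09:45-12:15, 13:45-15:45, 16:15-17:15.
Diego ∩ Clara ∩ Rina ∩ Noa: 09:45-12:15, 14:45-15:45, 16:15-17:15.
The longest is 09:45-12:15 at 150 minutes.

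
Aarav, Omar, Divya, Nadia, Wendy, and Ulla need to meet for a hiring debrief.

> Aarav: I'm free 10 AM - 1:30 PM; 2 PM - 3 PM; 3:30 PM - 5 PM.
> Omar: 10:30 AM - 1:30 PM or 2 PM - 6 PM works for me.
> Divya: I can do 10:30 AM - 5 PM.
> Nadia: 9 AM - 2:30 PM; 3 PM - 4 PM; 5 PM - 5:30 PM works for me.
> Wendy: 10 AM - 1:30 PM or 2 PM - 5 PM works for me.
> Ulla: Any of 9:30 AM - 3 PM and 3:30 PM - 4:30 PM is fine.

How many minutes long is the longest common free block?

180

Aarav ∩ Omar: 10:30-13:30, 14:00-15:00, 15:30-17:00.
Aarav ∩ Omar ∩ Divya: 10:30-13:30, 14:00-15:00, 15:30-17:00.
Aarav ∩ Omar ∩ Divya ∩ Nadia: 10:30-13:30, 14:00-14:30, 15:30-16:00.
Aarav ∩ Omar ∩ Divya ∩ Nadia ∩ Wendy: 10:30-13:30, 14:00-14:30, 15:30-16:00.
Aarav ∩ Omar ∩ Divya ∩ Nadia ∩ Wendy ∩ Ulla: 10:30-13:30, 14:00-14:30, 15:30-16:00.
The longest is 10:30-13:30 at 180 minutes.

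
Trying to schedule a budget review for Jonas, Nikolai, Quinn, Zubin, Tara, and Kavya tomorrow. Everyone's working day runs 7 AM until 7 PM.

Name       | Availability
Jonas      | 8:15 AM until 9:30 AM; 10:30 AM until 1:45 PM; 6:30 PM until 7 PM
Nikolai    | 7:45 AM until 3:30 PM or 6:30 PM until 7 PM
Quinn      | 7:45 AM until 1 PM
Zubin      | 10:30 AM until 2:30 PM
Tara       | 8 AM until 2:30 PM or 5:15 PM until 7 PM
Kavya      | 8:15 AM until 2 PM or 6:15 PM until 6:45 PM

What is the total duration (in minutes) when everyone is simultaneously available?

150

Jonas ∩ Nikolai: 08:15-09:30, 10:30-13:45, 18:30-19:00.
Jonas ∩ Nikolai ∩ Quinn: 08:15-09:30, 10:30-13:00.
Jonas ∩ Nikolai ∩ Quinn ∩ Zubin: 10:30-13:00.
Jonas ∩ Nikolai ∩ Quinn ∩ Zubin ∩ Tara: 10:30-13:00.
Jonas ∩ Nikolai ∩ Quinn ∩ Zubin ∩ Tara ∩ Kavya: 10:30-13:00.
So the common availability across everyone is 10:30-13:00.
That's a single block of 150 minutes.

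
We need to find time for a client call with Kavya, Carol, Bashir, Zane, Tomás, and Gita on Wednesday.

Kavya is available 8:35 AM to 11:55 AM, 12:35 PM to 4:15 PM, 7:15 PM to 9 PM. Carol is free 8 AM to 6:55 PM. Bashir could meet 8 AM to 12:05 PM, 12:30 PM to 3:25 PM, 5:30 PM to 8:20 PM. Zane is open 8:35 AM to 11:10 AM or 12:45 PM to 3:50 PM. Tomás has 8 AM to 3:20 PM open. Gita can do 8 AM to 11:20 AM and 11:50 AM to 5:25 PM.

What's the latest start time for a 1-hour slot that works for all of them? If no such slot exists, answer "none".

14:20

Kavya ∩ Carol: 08:35-11:55, 12:35-16:15.
Kavya ∩ Carol ∩ Bashir: 08:35-11:55, 12:35-15:25.
Kavya ∩ Carol ∩ Bashir ∩ Zane: 08:35-11:10, 12:45-15:25.
Kavya ∩ Carol ∩ Bashir ∩ Zane ∩ Tomás: 08:35-11:10, 12:45-15:20.
Kavya ∩ Carol ∩ Bashir ∩ Zane ∩ Tomás ∩ Gita: 08:35-11:10, 12:45-15:20.
So the common availability across everyone is 08:35-11:10, 12:45-15:20.
The last common window of at least 60 minutes is 12:45-15:20; a 60-minute meeting can start as late as 14:20 and still end by 15:20.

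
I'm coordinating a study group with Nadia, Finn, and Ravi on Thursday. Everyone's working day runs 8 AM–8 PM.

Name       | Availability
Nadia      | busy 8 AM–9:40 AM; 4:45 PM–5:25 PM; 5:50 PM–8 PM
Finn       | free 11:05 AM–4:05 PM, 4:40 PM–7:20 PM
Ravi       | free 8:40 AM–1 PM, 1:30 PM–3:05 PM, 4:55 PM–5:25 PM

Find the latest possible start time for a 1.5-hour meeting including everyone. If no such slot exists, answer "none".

13:35

Nadia free: 09:40-16:45, 17:25-17:50 (invert busy blocks within the working day).
Finn free: 11:05-16:05, 16:40-19:20.
Ravi free: 08:40-13:00, 13:30-15:05, 16:55-17:25.
Nadia ∩ Finn: 11:05-16:05, 16:40-16:45, 17:25-17:50.
Nadia ∩ Finn ∩ Ravi: 11:05-13:00, 13:30-15:05.
Those are the intersection windows.
The last common window of at least 90 minutes is 13:30-15:05; a 90-minute meeting can start as late as 13:35 and still end by 15:05.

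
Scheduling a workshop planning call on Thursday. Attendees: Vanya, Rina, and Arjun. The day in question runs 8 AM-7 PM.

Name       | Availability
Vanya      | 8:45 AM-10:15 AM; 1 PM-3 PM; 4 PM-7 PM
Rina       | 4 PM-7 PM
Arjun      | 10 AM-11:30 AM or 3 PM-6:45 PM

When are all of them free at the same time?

Vanya ∩ Rina: 16:00-19:00.
Vanya ∩ Rina ∩ Arjun: 16:00-18:45.

16:00-18:45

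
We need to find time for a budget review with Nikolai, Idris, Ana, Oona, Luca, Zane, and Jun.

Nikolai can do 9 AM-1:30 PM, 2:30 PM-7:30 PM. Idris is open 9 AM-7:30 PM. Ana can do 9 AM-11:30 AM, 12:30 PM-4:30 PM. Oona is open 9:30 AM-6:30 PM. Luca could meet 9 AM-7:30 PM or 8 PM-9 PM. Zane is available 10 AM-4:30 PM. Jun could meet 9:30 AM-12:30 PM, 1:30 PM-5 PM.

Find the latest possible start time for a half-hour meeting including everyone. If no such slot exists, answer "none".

Nikolai ∩ Idris: 09:00-13:30, 14:30-19:30.
Nikolai ∩ Idris ∩ Ana: 09:00-11:30, 12:30-13:30, 14:30-16:30.
Nikolai ∩ Idris ∩ Ana ∩ Oona: 09:30-11:30, 12:30-13:30, 14:30-16:30.
Nikolai ∩ Idris ∩ Ana ∩ Oona ∩ Luca: 09:30-11:30, 12:30-13:30, 14:30-16:30.
Nikolai ∩ Idris ∩ Ana ∩ Oona ∩ Luca ∩ Zane: 10:00-11:30, 12:30-13:30, 14:30-16:30.
Nikolai ∩ Idris ∩ Ana ∩ Oona ∩ Luca ∩ Zane ∩ Jun: 10:00-11:30, 14:30-16:30.
The last common window of at least 30 minutes is 14:30-16:30; a 30-minute meeting can start as late as 16:00 and still end by 16:30.

16:00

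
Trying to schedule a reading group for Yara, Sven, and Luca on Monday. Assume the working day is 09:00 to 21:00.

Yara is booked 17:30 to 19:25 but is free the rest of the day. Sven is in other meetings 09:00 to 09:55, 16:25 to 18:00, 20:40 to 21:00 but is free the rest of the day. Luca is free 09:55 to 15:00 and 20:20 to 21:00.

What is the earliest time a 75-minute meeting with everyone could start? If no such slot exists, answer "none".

09:55

Yara free: 09:00-17:30, 19:25-21:00 (invert busy blocks within the working day).
Sven free: 09:55-16:25, 18:00-20:40 (invert busy blocks within the working day).
Luca free: 09:55-15:00, 20:20-21:00.
Yara ∩ Sven: 09:55-16:25, 19:25-20:40.
Yara ∩ Sven ∩ Luca: 09:55-15:00, 20:20-20:40.
Those are the intersection windows.
The first common window of at least 75 minutes is 09:55-15:00, so the earliest start is 09:55.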